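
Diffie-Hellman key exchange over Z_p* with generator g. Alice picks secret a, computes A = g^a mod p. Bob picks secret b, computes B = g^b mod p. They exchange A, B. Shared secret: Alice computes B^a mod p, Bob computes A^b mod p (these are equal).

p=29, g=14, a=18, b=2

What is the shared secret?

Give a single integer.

A = 14^18 mod 29  (bits of 18 = 10010)
  bit 0 = 1: r = r^2 * 14 mod 29 = 1^2 * 14 = 1*14 = 14
  bit 1 = 0: r = r^2 mod 29 = 14^2 = 22
  bit 2 = 0: r = r^2 mod 29 = 22^2 = 20
  bit 3 = 1: r = r^2 * 14 mod 29 = 20^2 * 14 = 23*14 = 3
  bit 4 = 0: r = r^2 mod 29 = 3^2 = 9
  -> A = 9
B = 14^2 mod 29  (bits of 2 = 10)
  bit 0 = 1: r = r^2 * 14 mod 29 = 1^2 * 14 = 1*14 = 14
  bit 1 = 0: r = r^2 mod 29 = 14^2 = 22
  -> B = 22
s = B^a = 22^18 mod 29  (bits of 18 = 10010)
  bit 0 = 1: r = r^2 * 22 mod 29 = 1^2 * 22 = 1*22 = 22
  bit 1 = 0: r = r^2 mod 29 = 22^2 = 20
  bit 2 = 0: r = r^2 mod 29 = 20^2 = 23
  bit 3 = 1: r = r^2 * 22 mod 29 = 23^2 * 22 = 7*22 = 9
  bit 4 = 0: r = r^2 mod 29 = 9^2 = 23
  -> s = B^a = 23

Answer: 23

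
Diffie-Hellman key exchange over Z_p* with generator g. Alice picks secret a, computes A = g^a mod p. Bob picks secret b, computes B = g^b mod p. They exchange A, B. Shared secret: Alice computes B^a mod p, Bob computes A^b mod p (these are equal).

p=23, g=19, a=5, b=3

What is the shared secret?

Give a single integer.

Answer: 20

Derivation:
A = 19^5 mod 23  (bits of 5 = 101)
  bit 0 = 1: r = r^2 * 19 mod 23 = 1^2 * 19 = 1*19 = 19
  bit 1 = 0: r = r^2 mod 23 = 19^2 = 16
  bit 2 = 1: r = r^2 * 19 mod 23 = 16^2 * 19 = 3*19 = 11
  -> A = 11
B = 19^3 mod 23  (bits of 3 = 11)
  bit 0 = 1: r = r^2 * 19 mod 23 = 1^2 * 19 = 1*19 = 19
  bit 1 = 1: r = r^2 * 19 mod 23 = 19^2 * 19 = 16*19 = 5
  -> B = 5
s = B^a = 5^5 mod 23  (bits of 5 = 101)
  bit 0 = 1: r = r^2 * 5 mod 23 = 1^2 * 5 = 1*5 = 5
  bit 1 = 0: r = r^2 mod 23 = 5^2 = 2
  bit 2 = 1: r = r^2 * 5 mod 23 = 2^2 * 5 = 4*5 = 20
  -> s = B^a = 20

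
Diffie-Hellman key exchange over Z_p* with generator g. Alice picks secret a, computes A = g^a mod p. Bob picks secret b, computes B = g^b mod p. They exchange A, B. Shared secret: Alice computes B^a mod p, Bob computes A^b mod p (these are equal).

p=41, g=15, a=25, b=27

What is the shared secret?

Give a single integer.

A = 15^25 mod 41  (bits of 25 = 11001)
  bit 0 = 1: r = r^2 * 15 mod 41 = 1^2 * 15 = 1*15 = 15
  bit 1 = 1: r = r^2 * 15 mod 41 = 15^2 * 15 = 20*15 = 13
  bit 2 = 0: r = r^2 mod 41 = 13^2 = 5
  bit 3 = 0: r = r^2 mod 41 = 5^2 = 25
  bit 4 = 1: r = r^2 * 15 mod 41 = 25^2 * 15 = 10*15 = 27
  -> A = 27
B = 15^27 mod 41  (bits of 27 = 11011)
  bit 0 = 1: r = r^2 * 15 mod 41 = 1^2 * 15 = 1*15 = 15
  bit 1 = 1: r = r^2 * 15 mod 41 = 15^2 * 15 = 20*15 = 13
  bit 2 = 0: r = r^2 mod 41 = 13^2 = 5
  bit 3 = 1: r = r^2 * 15 mod 41 = 5^2 * 15 = 25*15 = 6
  bit 4 = 1: r = r^2 * 15 mod 41 = 6^2 * 15 = 36*15 = 7
  -> B = 7
s = B^a = 7^25 mod 41  (bits of 25 = 11001)
  bit 0 = 1: r = r^2 * 7 mod 41 = 1^2 * 7 = 1*7 = 7
  bit 1 = 1: r = r^2 * 7 mod 41 = 7^2 * 7 = 8*7 = 15
  bit 2 = 0: r = r^2 mod 41 = 15^2 = 20
  bit 3 = 0: r = r^2 mod 41 = 20^2 = 31
  bit 4 = 1: r = r^2 * 7 mod 41 = 31^2 * 7 = 18*7 = 3
  -> s = B^a = 3

Answer: 3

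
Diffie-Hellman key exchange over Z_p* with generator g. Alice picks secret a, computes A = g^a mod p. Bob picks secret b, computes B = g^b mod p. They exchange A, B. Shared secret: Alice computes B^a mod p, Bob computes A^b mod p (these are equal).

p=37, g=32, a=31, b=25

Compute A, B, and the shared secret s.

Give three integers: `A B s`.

A = 32^31 mod 37  (bits of 31 = 11111)
  bit 0 = 1: r = r^2 * 32 mod 37 = 1^2 * 32 = 1*32 = 32
  bit 1 = 1: r = r^2 * 32 mod 37 = 32^2 * 32 = 25*32 = 23
  bit 2 = 1: r = r^2 * 32 mod 37 = 23^2 * 32 = 11*32 = 19
  bit 3 = 1: r = r^2 * 32 mod 37 = 19^2 * 32 = 28*32 = 8
  bit 4 = 1: r = r^2 * 32 mod 37 = 8^2 * 32 = 27*32 = 13
  -> A = 13
B = 32^25 mod 37  (bits of 25 = 11001)
  bit 0 = 1: r = r^2 * 32 mod 37 = 1^2 * 32 = 1*32 = 32
  bit 1 = 1: r = r^2 * 32 mod 37 = 32^2 * 32 = 25*32 = 23
  bit 2 = 0: r = r^2 mod 37 = 23^2 = 11
  bit 3 = 0: r = r^2 mod 37 = 11^2 = 10
  bit 4 = 1: r = r^2 * 32 mod 37 = 10^2 * 32 = 26*32 = 18
  -> B = 18
s = B^a = 18^31 mod 37  (bits of 31 = 11111)
  bit 0 = 1: r = r^2 * 18 mod 37 = 1^2 * 18 = 1*18 = 18
  bit 1 = 1: r = r^2 * 18 mod 37 = 18^2 * 18 = 28*18 = 23
  bit 2 = 1: r = r^2 * 18 mod 37 = 23^2 * 18 = 11*18 = 13
  bit 3 = 1: r = r^2 * 18 mod 37 = 13^2 * 18 = 21*18 = 8
  bit 4 = 1: r = r^2 * 18 mod 37 = 8^2 * 18 = 27*18 = 5
  -> s = B^a = 5

Answer: 13 18 5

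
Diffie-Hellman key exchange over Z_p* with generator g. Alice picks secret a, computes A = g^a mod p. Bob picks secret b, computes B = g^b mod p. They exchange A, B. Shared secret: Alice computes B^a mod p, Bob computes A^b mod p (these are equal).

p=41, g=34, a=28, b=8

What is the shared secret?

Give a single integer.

A = 34^28 mod 41  (bits of 28 = 11100)
  bit 0 = 1: r = r^2 * 34 mod 41 = 1^2 * 34 = 1*34 = 34
  bit 1 = 1: r = r^2 * 34 mod 41 = 34^2 * 34 = 8*34 = 26
  bit 2 = 1: r = r^2 * 34 mod 41 = 26^2 * 34 = 20*34 = 24
  bit 3 = 0: r = r^2 mod 41 = 24^2 = 2
  bit 4 = 0: r = r^2 mod 41 = 2^2 = 4
  -> A = 4
B = 34^8 mod 41  (bits of 8 = 1000)
  bit 0 = 1: r = r^2 * 34 mod 41 = 1^2 * 34 = 1*34 = 34
  bit 1 = 0: r = r^2 mod 41 = 34^2 = 8
  bit 2 = 0: r = r^2 mod 41 = 8^2 = 23
  bit 3 = 0: r = r^2 mod 41 = 23^2 = 37
  -> B = 37
s = B^a = 37^28 mod 41  (bits of 28 = 11100)
  bit 0 = 1: r = r^2 * 37 mod 41 = 1^2 * 37 = 1*37 = 37
  bit 1 = 1: r = r^2 * 37 mod 41 = 37^2 * 37 = 16*37 = 18
  bit 2 = 1: r = r^2 * 37 mod 41 = 18^2 * 37 = 37*37 = 16
  bit 3 = 0: r = r^2 mod 41 = 16^2 = 10
  bit 4 = 0: r = r^2 mod 41 = 10^2 = 18
  -> s = B^a = 18

Answer: 18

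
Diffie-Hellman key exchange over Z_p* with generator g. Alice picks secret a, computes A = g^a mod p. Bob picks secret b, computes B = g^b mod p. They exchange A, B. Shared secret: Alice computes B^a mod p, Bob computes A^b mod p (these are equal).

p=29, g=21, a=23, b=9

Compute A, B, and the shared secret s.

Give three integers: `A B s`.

Answer: 15 14 26

Derivation:
A = 21^23 mod 29  (bits of 23 = 10111)
  bit 0 = 1: r = r^2 * 21 mod 29 = 1^2 * 21 = 1*21 = 21
  bit 1 = 0: r = r^2 mod 29 = 21^2 = 6
  bit 2 = 1: r = r^2 * 21 mod 29 = 6^2 * 21 = 7*21 = 2
  bit 3 = 1: r = r^2 * 21 mod 29 = 2^2 * 21 = 4*21 = 26
  bit 4 = 1: r = r^2 * 21 mod 29 = 26^2 * 21 = 9*21 = 15
  -> A = 15
B = 21^9 mod 29  (bits of 9 = 1001)
  bit 0 = 1: r = r^2 * 21 mod 29 = 1^2 * 21 = 1*21 = 21
  bit 1 = 0: r = r^2 mod 29 = 21^2 = 6
  bit 2 = 0: r = r^2 mod 29 = 6^2 = 7
  bit 3 = 1: r = r^2 * 21 mod 29 = 7^2 * 21 = 20*21 = 14
  -> B = 14
s = B^a = 14^23 mod 29  (bits of 23 = 10111)
  bit 0 = 1: r = r^2 * 14 mod 29 = 1^2 * 14 = 1*14 = 14
  bit 1 = 0: r = r^2 mod 29 = 14^2 = 22
  bit 2 = 1: r = r^2 * 14 mod 29 = 22^2 * 14 = 20*14 = 19
  bit 3 = 1: r = r^2 * 14 mod 29 = 19^2 * 14 = 13*14 = 8
  bit 4 = 1: r = r^2 * 14 mod 29 = 8^2 * 14 = 6*14 = 26
  -> s = B^a = 26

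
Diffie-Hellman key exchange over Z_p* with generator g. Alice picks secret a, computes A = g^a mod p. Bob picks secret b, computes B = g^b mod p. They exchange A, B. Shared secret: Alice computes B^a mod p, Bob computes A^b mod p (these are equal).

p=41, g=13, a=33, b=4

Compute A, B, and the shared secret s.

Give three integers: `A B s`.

Answer: 30 25 4

Derivation:
A = 13^33 mod 41  (bits of 33 = 100001)
  bit 0 = 1: r = r^2 * 13 mod 41 = 1^2 * 13 = 1*13 = 13
  bit 1 = 0: r = r^2 mod 41 = 13^2 = 5
  bit 2 = 0: r = r^2 mod 41 = 5^2 = 25
  bit 3 = 0: r = r^2 mod 41 = 25^2 = 10
  bit 4 = 0: r = r^2 mod 41 = 10^2 = 18
  bit 5 = 1: r = r^2 * 13 mod 41 = 18^2 * 13 = 37*13 = 30
  -> A = 30
B = 13^4 mod 41  (bits of 4 = 100)
  bit 0 = 1: r = r^2 * 13 mod 41 = 1^2 * 13 = 1*13 = 13
  bit 1 = 0: r = r^2 mod 41 = 13^2 = 5
  bit 2 = 0: r = r^2 mod 41 = 5^2 = 25
  -> B = 25
s = B^a = 25^33 mod 41  (bits of 33 = 100001)
  bit 0 = 1: r = r^2 * 25 mod 41 = 1^2 * 25 = 1*25 = 25
  bit 1 = 0: r = r^2 mod 41 = 25^2 = 10
  bit 2 = 0: r = r^2 mod 41 = 10^2 = 18
  bit 3 = 0: r = r^2 mod 41 = 18^2 = 37
  bit 4 = 0: r = r^2 mod 41 = 37^2 = 16
  bit 5 = 1: r = r^2 * 25 mod 41 = 16^2 * 25 = 10*25 = 4
  -> s = B^a = 4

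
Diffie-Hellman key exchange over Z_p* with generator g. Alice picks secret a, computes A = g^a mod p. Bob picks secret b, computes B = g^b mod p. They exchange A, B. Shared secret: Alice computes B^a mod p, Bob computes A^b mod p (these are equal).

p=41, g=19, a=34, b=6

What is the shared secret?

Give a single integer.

Answer: 23

Derivation:
A = 19^34 mod 41  (bits of 34 = 100010)
  bit 0 = 1: r = r^2 * 19 mod 41 = 1^2 * 19 = 1*19 = 19
  bit 1 = 0: r = r^2 mod 41 = 19^2 = 33
  bit 2 = 0: r = r^2 mod 41 = 33^2 = 23
  bit 3 = 0: r = r^2 mod 41 = 23^2 = 37
  bit 4 = 1: r = r^2 * 19 mod 41 = 37^2 * 19 = 16*19 = 17
  bit 5 = 0: r = r^2 mod 41 = 17^2 = 2
  -> A = 2
B = 19^6 mod 41  (bits of 6 = 110)
  bit 0 = 1: r = r^2 * 19 mod 41 = 1^2 * 19 = 1*19 = 19
  bit 1 = 1: r = r^2 * 19 mod 41 = 19^2 * 19 = 33*19 = 12
  bit 2 = 0: r = r^2 mod 41 = 12^2 = 21
  -> B = 21
s = B^a = 21^34 mod 41  (bits of 34 = 100010)
  bit 0 = 1: r = r^2 * 21 mod 41 = 1^2 * 21 = 1*21 = 21
  bit 1 = 0: r = r^2 mod 41 = 21^2 = 31
  bit 2 = 0: r = r^2 mod 41 = 31^2 = 18
  bit 3 = 0: r = r^2 mod 41 = 18^2 = 37
  bit 4 = 1: r = r^2 * 21 mod 41 = 37^2 * 21 = 16*21 = 8
  bit 5 = 0: r = r^2 mod 41 = 8^2 = 23
  -> s = B^a = 23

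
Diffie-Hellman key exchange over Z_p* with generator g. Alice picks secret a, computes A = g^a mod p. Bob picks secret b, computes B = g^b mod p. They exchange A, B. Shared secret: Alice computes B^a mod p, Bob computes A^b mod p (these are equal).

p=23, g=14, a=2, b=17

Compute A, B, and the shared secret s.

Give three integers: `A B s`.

A = 14^2 mod 23  (bits of 2 = 10)
  bit 0 = 1: r = r^2 * 14 mod 23 = 1^2 * 14 = 1*14 = 14
  bit 1 = 0: r = r^2 mod 23 = 14^2 = 12
  -> A = 12
B = 14^17 mod 23  (bits of 17 = 10001)
  bit 0 = 1: r = r^2 * 14 mod 23 = 1^2 * 14 = 1*14 = 14
  bit 1 = 0: r = r^2 mod 23 = 14^2 = 12
  bit 2 = 0: r = r^2 mod 23 = 12^2 = 6
  bit 3 = 0: r = r^2 mod 23 = 6^2 = 13
  bit 4 = 1: r = r^2 * 14 mod 23 = 13^2 * 14 = 8*14 = 20
  -> B = 20
s = B^a = 20^2 mod 23  (bits of 2 = 10)
  bit 0 = 1: r = r^2 * 20 mod 23 = 1^2 * 20 = 1*20 = 20
  bit 1 = 0: r = r^2 mod 23 = 20^2 = 9
  -> s = B^a = 9

Answer: 12 20 9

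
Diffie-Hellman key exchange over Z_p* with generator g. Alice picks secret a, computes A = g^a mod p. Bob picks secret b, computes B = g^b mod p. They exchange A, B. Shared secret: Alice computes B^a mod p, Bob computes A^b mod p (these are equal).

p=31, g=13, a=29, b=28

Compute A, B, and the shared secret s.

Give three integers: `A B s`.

Answer: 12 20 14

Derivation:
A = 13^29 mod 31  (bits of 29 = 11101)
  bit 0 = 1: r = r^2 * 13 mod 31 = 1^2 * 13 = 1*13 = 13
  bit 1 = 1: r = r^2 * 13 mod 31 = 13^2 * 13 = 14*13 = 27
  bit 2 = 1: r = r^2 * 13 mod 31 = 27^2 * 13 = 16*13 = 22
  bit 3 = 0: r = r^2 mod 31 = 22^2 = 19
  bit 4 = 1: r = r^2 * 13 mod 31 = 19^2 * 13 = 20*13 = 12
  -> A = 12
B = 13^28 mod 31  (bits of 28 = 11100)
  bit 0 = 1: r = r^2 * 13 mod 31 = 1^2 * 13 = 1*13 = 13
  bit 1 = 1: r = r^2 * 13 mod 31 = 13^2 * 13 = 14*13 = 27
  bit 2 = 1: r = r^2 * 13 mod 31 = 27^2 * 13 = 16*13 = 22
  bit 3 = 0: r = r^2 mod 31 = 22^2 = 19
  bit 4 = 0: r = r^2 mod 31 = 19^2 = 20
  -> B = 20
s = B^a = 20^29 mod 31  (bits of 29 = 11101)
  bit 0 = 1: r = r^2 * 20 mod 31 = 1^2 * 20 = 1*20 = 20
  bit 1 = 1: r = r^2 * 20 mod 31 = 20^2 * 20 = 28*20 = 2
  bit 2 = 1: r = r^2 * 20 mod 31 = 2^2 * 20 = 4*20 = 18
  bit 3 = 0: r = r^2 mod 31 = 18^2 = 14
  bit 4 = 1: r = r^2 * 20 mod 31 = 14^2 * 20 = 10*20 = 14
  -> s = B^a = 14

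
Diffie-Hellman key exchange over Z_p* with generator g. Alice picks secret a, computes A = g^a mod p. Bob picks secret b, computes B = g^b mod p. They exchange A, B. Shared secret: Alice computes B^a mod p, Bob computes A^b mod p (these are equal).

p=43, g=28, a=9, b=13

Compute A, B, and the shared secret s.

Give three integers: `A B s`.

Answer: 27 34 8

Derivation:
A = 28^9 mod 43  (bits of 9 = 1001)
  bit 0 = 1: r = r^2 * 28 mod 43 = 1^2 * 28 = 1*28 = 28
  bit 1 = 0: r = r^2 mod 43 = 28^2 = 10
  bit 2 = 0: r = r^2 mod 43 = 10^2 = 14
  bit 3 = 1: r = r^2 * 28 mod 43 = 14^2 * 28 = 24*28 = 27
  -> A = 27
B = 28^13 mod 43  (bits of 13 = 1101)
  bit 0 = 1: r = r^2 * 28 mod 43 = 1^2 * 28 = 1*28 = 28
  bit 1 = 1: r = r^2 * 28 mod 43 = 28^2 * 28 = 10*28 = 22
  bit 2 = 0: r = r^2 mod 43 = 22^2 = 11
  bit 3 = 1: r = r^2 * 28 mod 43 = 11^2 * 28 = 35*28 = 34
  -> B = 34
s = B^a = 34^9 mod 43  (bits of 9 = 1001)
  bit 0 = 1: r = r^2 * 34 mod 43 = 1^2 * 34 = 1*34 = 34
  bit 1 = 0: r = r^2 mod 43 = 34^2 = 38
  bit 2 = 0: r = r^2 mod 43 = 38^2 = 25
  bit 3 = 1: r = r^2 * 34 mod 43 = 25^2 * 34 = 23*34 = 8
  -> s = B^a = 8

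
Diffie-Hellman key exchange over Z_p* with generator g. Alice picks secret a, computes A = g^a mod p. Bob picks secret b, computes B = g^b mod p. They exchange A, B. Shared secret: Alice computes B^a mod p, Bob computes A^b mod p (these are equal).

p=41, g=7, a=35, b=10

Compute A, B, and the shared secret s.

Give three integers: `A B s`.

Answer: 27 9 32

Derivation:
A = 7^35 mod 41  (bits of 35 = 100011)
  bit 0 = 1: r = r^2 * 7 mod 41 = 1^2 * 7 = 1*7 = 7
  bit 1 = 0: r = r^2 mod 41 = 7^2 = 8
  bit 2 = 0: r = r^2 mod 41 = 8^2 = 23
  bit 3 = 0: r = r^2 mod 41 = 23^2 = 37
  bit 4 = 1: r = r^2 * 7 mod 41 = 37^2 * 7 = 16*7 = 30
  bit 5 = 1: r = r^2 * 7 mod 41 = 30^2 * 7 = 39*7 = 27
  -> A = 27
B = 7^10 mod 41  (bits of 10 = 1010)
  bit 0 = 1: r = r^2 * 7 mod 41 = 1^2 * 7 = 1*7 = 7
  bit 1 = 0: r = r^2 mod 41 = 7^2 = 8
  bit 2 = 1: r = r^2 * 7 mod 41 = 8^2 * 7 = 23*7 = 38
  bit 3 = 0: r = r^2 mod 41 = 38^2 = 9
  -> B = 9
s = B^a = 9^35 mod 41  (bits of 35 = 100011)
  bit 0 = 1: r = r^2 * 9 mod 41 = 1^2 * 9 = 1*9 = 9
  bit 1 = 0: r = r^2 mod 41 = 9^2 = 40
  bit 2 = 0: r = r^2 mod 41 = 40^2 = 1
  bit 3 = 0: r = r^2 mod 41 = 1^2 = 1
  bit 4 = 1: r = r^2 * 9 mod 41 = 1^2 * 9 = 1*9 = 9
  bit 5 = 1: r = r^2 * 9 mod 41 = 9^2 * 9 = 40*9 = 32
  -> s = B^a = 32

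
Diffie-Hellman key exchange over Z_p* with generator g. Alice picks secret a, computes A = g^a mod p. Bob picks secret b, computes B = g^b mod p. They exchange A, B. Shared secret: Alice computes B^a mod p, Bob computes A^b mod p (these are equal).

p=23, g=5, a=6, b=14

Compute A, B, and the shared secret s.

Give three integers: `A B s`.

Answer: 8 13 6

Derivation:
A = 5^6 mod 23  (bits of 6 = 110)
  bit 0 = 1: r = r^2 * 5 mod 23 = 1^2 * 5 = 1*5 = 5
  bit 1 = 1: r = r^2 * 5 mod 23 = 5^2 * 5 = 2*5 = 10
  bit 2 = 0: r = r^2 mod 23 = 10^2 = 8
  -> A = 8
B = 5^14 mod 23  (bits of 14 = 1110)
  bit 0 = 1: r = r^2 * 5 mod 23 = 1^2 * 5 = 1*5 = 5
  bit 1 = 1: r = r^2 * 5 mod 23 = 5^2 * 5 = 2*5 = 10
  bit 2 = 1: r = r^2 * 5 mod 23 = 10^2 * 5 = 8*5 = 17
  bit 3 = 0: r = r^2 mod 23 = 17^2 = 13
  -> B = 13
s = B^a = 13^6 mod 23  (bits of 6 = 110)
  bit 0 = 1: r = r^2 * 13 mod 23 = 1^2 * 13 = 1*13 = 13
  bit 1 = 1: r = r^2 * 13 mod 23 = 13^2 * 13 = 8*13 = 12
  bit 2 = 0: r = r^2 mod 23 = 12^2 = 6
  -> s = B^a = 6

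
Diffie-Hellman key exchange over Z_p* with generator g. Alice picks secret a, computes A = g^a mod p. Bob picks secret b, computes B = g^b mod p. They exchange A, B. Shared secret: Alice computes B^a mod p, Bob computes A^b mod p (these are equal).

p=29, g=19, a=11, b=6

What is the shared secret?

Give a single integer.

Answer: 6

Derivation:
A = 19^11 mod 29  (bits of 11 = 1011)
  bit 0 = 1: r = r^2 * 19 mod 29 = 1^2 * 19 = 1*19 = 19
  bit 1 = 0: r = r^2 mod 29 = 19^2 = 13
  bit 2 = 1: r = r^2 * 19 mod 29 = 13^2 * 19 = 24*19 = 21
  bit 3 = 1: r = r^2 * 19 mod 29 = 21^2 * 19 = 6*19 = 27
  -> A = 27
B = 19^6 mod 29  (bits of 6 = 110)
  bit 0 = 1: r = r^2 * 19 mod 29 = 1^2 * 19 = 1*19 = 19
  bit 1 = 1: r = r^2 * 19 mod 29 = 19^2 * 19 = 13*19 = 15
  bit 2 = 0: r = r^2 mod 29 = 15^2 = 22
  -> B = 22
s = B^a = 22^11 mod 29  (bits of 11 = 1011)
  bit 0 = 1: r = r^2 * 22 mod 29 = 1^2 * 22 = 1*22 = 22
  bit 1 = 0: r = r^2 mod 29 = 22^2 = 20
  bit 2 = 1: r = r^2 * 22 mod 29 = 20^2 * 22 = 23*22 = 13
  bit 3 = 1: r = r^2 * 22 mod 29 = 13^2 * 22 = 24*22 = 6
  -> s = B^a = 6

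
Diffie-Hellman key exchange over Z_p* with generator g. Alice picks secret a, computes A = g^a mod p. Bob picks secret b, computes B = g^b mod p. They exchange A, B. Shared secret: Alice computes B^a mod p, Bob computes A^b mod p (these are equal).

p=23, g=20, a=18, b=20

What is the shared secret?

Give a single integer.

Answer: 6

Derivation:
A = 20^18 mod 23  (bits of 18 = 10010)
  bit 0 = 1: r = r^2 * 20 mod 23 = 1^2 * 20 = 1*20 = 20
  bit 1 = 0: r = r^2 mod 23 = 20^2 = 9
  bit 2 = 0: r = r^2 mod 23 = 9^2 = 12
  bit 3 = 1: r = r^2 * 20 mod 23 = 12^2 * 20 = 6*20 = 5
  bit 4 = 0: r = r^2 mod 23 = 5^2 = 2
  -> A = 2
B = 20^20 mod 23  (bits of 20 = 10100)
  bit 0 = 1: r = r^2 * 20 mod 23 = 1^2 * 20 = 1*20 = 20
  bit 1 = 0: r = r^2 mod 23 = 20^2 = 9
  bit 2 = 1: r = r^2 * 20 mod 23 = 9^2 * 20 = 12*20 = 10
  bit 3 = 0: r = r^2 mod 23 = 10^2 = 8
  bit 4 = 0: r = r^2 mod 23 = 8^2 = 18
  -> B = 18
s = B^a = 18^18 mod 23  (bits of 18 = 10010)
  bit 0 = 1: r = r^2 * 18 mod 23 = 1^2 * 18 = 1*18 = 18
  bit 1 = 0: r = r^2 mod 23 = 18^2 = 2
  bit 2 = 0: r = r^2 mod 23 = 2^2 = 4
  bit 3 = 1: r = r^2 * 18 mod 23 = 4^2 * 18 = 16*18 = 12
  bit 4 = 0: r = r^2 mod 23 = 12^2 = 6
  -> s = B^a = 6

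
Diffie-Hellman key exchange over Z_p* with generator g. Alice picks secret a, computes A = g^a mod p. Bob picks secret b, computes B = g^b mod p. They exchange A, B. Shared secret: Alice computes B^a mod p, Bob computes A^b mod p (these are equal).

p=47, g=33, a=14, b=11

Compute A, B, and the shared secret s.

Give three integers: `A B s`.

A = 33^14 mod 47  (bits of 14 = 1110)
  bit 0 = 1: r = r^2 * 33 mod 47 = 1^2 * 33 = 1*33 = 33
  bit 1 = 1: r = r^2 * 33 mod 47 = 33^2 * 33 = 8*33 = 29
  bit 2 = 1: r = r^2 * 33 mod 47 = 29^2 * 33 = 42*33 = 23
  bit 3 = 0: r = r^2 mod 47 = 23^2 = 12
  -> A = 12
B = 33^11 mod 47  (bits of 11 = 1011)
  bit 0 = 1: r = r^2 * 33 mod 47 = 1^2 * 33 = 1*33 = 33
  bit 1 = 0: r = r^2 mod 47 = 33^2 = 8
  bit 2 = 1: r = r^2 * 33 mod 47 = 8^2 * 33 = 17*33 = 44
  bit 3 = 1: r = r^2 * 33 mod 47 = 44^2 * 33 = 9*33 = 15
  -> B = 15
s = B^a = 15^14 mod 47  (bits of 14 = 1110)
  bit 0 = 1: r = r^2 * 15 mod 47 = 1^2 * 15 = 1*15 = 15
  bit 1 = 1: r = r^2 * 15 mod 47 = 15^2 * 15 = 37*15 = 38
  bit 2 = 1: r = r^2 * 15 mod 47 = 38^2 * 15 = 34*15 = 40
  bit 3 = 0: r = r^2 mod 47 = 40^2 = 2
  -> s = B^a = 2

Answer: 12 15 2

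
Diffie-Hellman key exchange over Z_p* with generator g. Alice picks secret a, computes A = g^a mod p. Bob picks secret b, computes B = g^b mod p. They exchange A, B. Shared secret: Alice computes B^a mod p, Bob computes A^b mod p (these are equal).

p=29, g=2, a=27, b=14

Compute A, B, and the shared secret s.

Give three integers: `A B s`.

Answer: 15 28 28

Derivation:
A = 2^27 mod 29  (bits of 27 = 11011)
  bit 0 = 1: r = r^2 * 2 mod 29 = 1^2 * 2 = 1*2 = 2
  bit 1 = 1: r = r^2 * 2 mod 29 = 2^2 * 2 = 4*2 = 8
  bit 2 = 0: r = r^2 mod 29 = 8^2 = 6
  bit 3 = 1: r = r^2 * 2 mod 29 = 6^2 * 2 = 7*2 = 14
  bit 4 = 1: r = r^2 * 2 mod 29 = 14^2 * 2 = 22*2 = 15
  -> A = 15
B = 2^14 mod 29  (bits of 14 = 1110)
  bit 0 = 1: r = r^2 * 2 mod 29 = 1^2 * 2 = 1*2 = 2
  bit 1 = 1: r = r^2 * 2 mod 29 = 2^2 * 2 = 4*2 = 8
  bit 2 = 1: r = r^2 * 2 mod 29 = 8^2 * 2 = 6*2 = 12
  bit 3 = 0: r = r^2 mod 29 = 12^2 = 28
  -> B = 28
s = B^a = 28^27 mod 29  (bits of 27 = 11011)
  bit 0 = 1: r = r^2 * 28 mod 29 = 1^2 * 28 = 1*28 = 28
  bit 1 = 1: r = r^2 * 28 mod 29 = 28^2 * 28 = 1*28 = 28
  bit 2 = 0: r = r^2 mod 29 = 28^2 = 1
  bit 3 = 1: r = r^2 * 28 mod 29 = 1^2 * 28 = 1*28 = 28
  bit 4 = 1: r = r^2 * 28 mod 29 = 28^2 * 28 = 1*28 = 28
  -> s = B^a = 28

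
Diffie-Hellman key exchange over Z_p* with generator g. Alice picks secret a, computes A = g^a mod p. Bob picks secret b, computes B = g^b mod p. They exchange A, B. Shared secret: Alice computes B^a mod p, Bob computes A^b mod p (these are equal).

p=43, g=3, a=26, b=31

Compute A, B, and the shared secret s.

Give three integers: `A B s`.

Answer: 15 33 25

Derivation:
A = 3^26 mod 43  (bits of 26 = 11010)
  bit 0 = 1: r = r^2 * 3 mod 43 = 1^2 * 3 = 1*3 = 3
  bit 1 = 1: r = r^2 * 3 mod 43 = 3^2 * 3 = 9*3 = 27
  bit 2 = 0: r = r^2 mod 43 = 27^2 = 41
  bit 3 = 1: r = r^2 * 3 mod 43 = 41^2 * 3 = 4*3 = 12
  bit 4 = 0: r = r^2 mod 43 = 12^2 = 15
  -> A = 15
B = 3^31 mod 43  (bits of 31 = 11111)
  bit 0 = 1: r = r^2 * 3 mod 43 = 1^2 * 3 = 1*3 = 3
  bit 1 = 1: r = r^2 * 3 mod 43 = 3^2 * 3 = 9*3 = 27
  bit 2 = 1: r = r^2 * 3 mod 43 = 27^2 * 3 = 41*3 = 37
  bit 3 = 1: r = r^2 * 3 mod 43 = 37^2 * 3 = 36*3 = 22
  bit 4 = 1: r = r^2 * 3 mod 43 = 22^2 * 3 = 11*3 = 33
  -> B = 33
s = B^a = 33^26 mod 43  (bits of 26 = 11010)
  bit 0 = 1: r = r^2 * 33 mod 43 = 1^2 * 33 = 1*33 = 33
  bit 1 = 1: r = r^2 * 33 mod 43 = 33^2 * 33 = 14*33 = 32
  bit 2 = 0: r = r^2 mod 43 = 32^2 = 35
  bit 3 = 1: r = r^2 * 33 mod 43 = 35^2 * 33 = 21*33 = 5
  bit 4 = 0: r = r^2 mod 43 = 5^2 = 25
  -> s = B^a = 25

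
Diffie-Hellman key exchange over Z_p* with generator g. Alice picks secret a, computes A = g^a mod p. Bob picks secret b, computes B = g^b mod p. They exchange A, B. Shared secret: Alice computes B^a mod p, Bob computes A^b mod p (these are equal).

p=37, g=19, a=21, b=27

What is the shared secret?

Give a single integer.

A = 19^21 mod 37  (bits of 21 = 10101)
  bit 0 = 1: r = r^2 * 19 mod 37 = 1^2 * 19 = 1*19 = 19
  bit 1 = 0: r = r^2 mod 37 = 19^2 = 28
  bit 2 = 1: r = r^2 * 19 mod 37 = 28^2 * 19 = 7*19 = 22
  bit 3 = 0: r = r^2 mod 37 = 22^2 = 3
  bit 4 = 1: r = r^2 * 19 mod 37 = 3^2 * 19 = 9*19 = 23
  -> A = 23
B = 19^27 mod 37  (bits of 27 = 11011)
  bit 0 = 1: r = r^2 * 19 mod 37 = 1^2 * 19 = 1*19 = 19
  bit 1 = 1: r = r^2 * 19 mod 37 = 19^2 * 19 = 28*19 = 14
  bit 2 = 0: r = r^2 mod 37 = 14^2 = 11
  bit 3 = 1: r = r^2 * 19 mod 37 = 11^2 * 19 = 10*19 = 5
  bit 4 = 1: r = r^2 * 19 mod 37 = 5^2 * 19 = 25*19 = 31
  -> B = 31
s = B^a = 31^21 mod 37  (bits of 21 = 10101)
  bit 0 = 1: r = r^2 * 31 mod 37 = 1^2 * 31 = 1*31 = 31
  bit 1 = 0: r = r^2 mod 37 = 31^2 = 36
  bit 2 = 1: r = r^2 * 31 mod 37 = 36^2 * 31 = 1*31 = 31
  bit 3 = 0: r = r^2 mod 37 = 31^2 = 36
  bit 4 = 1: r = r^2 * 31 mod 37 = 36^2 * 31 = 1*31 = 31
  -> s = B^a = 31

Answer: 31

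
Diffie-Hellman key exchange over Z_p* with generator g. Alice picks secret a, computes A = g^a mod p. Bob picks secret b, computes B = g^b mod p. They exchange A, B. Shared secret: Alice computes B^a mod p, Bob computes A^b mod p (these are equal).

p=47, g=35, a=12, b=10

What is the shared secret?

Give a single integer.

A = 35^12 mod 47  (bits of 12 = 1100)
  bit 0 = 1: r = r^2 * 35 mod 47 = 1^2 * 35 = 1*35 = 35
  bit 1 = 1: r = r^2 * 35 mod 47 = 35^2 * 35 = 3*35 = 11
  bit 2 = 0: r = r^2 mod 47 = 11^2 = 27
  bit 3 = 0: r = r^2 mod 47 = 27^2 = 24
  -> A = 24
B = 35^10 mod 47  (bits of 10 = 1010)
  bit 0 = 1: r = r^2 * 35 mod 47 = 1^2 * 35 = 1*35 = 35
  bit 1 = 0: r = r^2 mod 47 = 35^2 = 3
  bit 2 = 1: r = r^2 * 35 mod 47 = 3^2 * 35 = 9*35 = 33
  bit 3 = 0: r = r^2 mod 47 = 33^2 = 8
  -> B = 8
s = B^a = 8^12 mod 47  (bits of 12 = 1100)
  bit 0 = 1: r = r^2 * 8 mod 47 = 1^2 * 8 = 1*8 = 8
  bit 1 = 1: r = r^2 * 8 mod 47 = 8^2 * 8 = 17*8 = 42
  bit 2 = 0: r = r^2 mod 47 = 42^2 = 25
  bit 3 = 0: r = r^2 mod 47 = 25^2 = 14
  -> s = B^a = 14

Answer: 14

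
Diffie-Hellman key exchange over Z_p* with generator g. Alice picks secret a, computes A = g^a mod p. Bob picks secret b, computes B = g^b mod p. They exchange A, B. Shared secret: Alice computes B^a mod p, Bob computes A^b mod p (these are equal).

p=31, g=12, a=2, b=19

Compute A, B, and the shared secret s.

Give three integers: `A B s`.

A = 12^2 mod 31  (bits of 2 = 10)
  bit 0 = 1: r = r^2 * 12 mod 31 = 1^2 * 12 = 1*12 = 12
  bit 1 = 0: r = r^2 mod 31 = 12^2 = 20
  -> A = 20
B = 12^19 mod 31  (bits of 19 = 10011)
  bit 0 = 1: r = r^2 * 12 mod 31 = 1^2 * 12 = 1*12 = 12
  bit 1 = 0: r = r^2 mod 31 = 12^2 = 20
  bit 2 = 0: r = r^2 mod 31 = 20^2 = 28
  bit 3 = 1: r = r^2 * 12 mod 31 = 28^2 * 12 = 9*12 = 15
  bit 4 = 1: r = r^2 * 12 mod 31 = 15^2 * 12 = 8*12 = 3
  -> B = 3
s = B^a = 3^2 mod 31  (bits of 2 = 10)
  bit 0 = 1: r = r^2 * 3 mod 31 = 1^2 * 3 = 1*3 = 3
  bit 1 = 0: r = r^2 mod 31 = 3^2 = 9
  -> s = B^a = 9

Answer: 20 3 9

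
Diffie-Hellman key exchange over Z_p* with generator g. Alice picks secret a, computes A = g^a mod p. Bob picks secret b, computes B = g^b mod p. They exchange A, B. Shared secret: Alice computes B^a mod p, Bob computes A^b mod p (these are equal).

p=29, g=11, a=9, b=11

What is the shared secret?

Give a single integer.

Answer: 18

Derivation:
A = 11^9 mod 29  (bits of 9 = 1001)
  bit 0 = 1: r = r^2 * 11 mod 29 = 1^2 * 11 = 1*11 = 11
  bit 1 = 0: r = r^2 mod 29 = 11^2 = 5
  bit 2 = 0: r = r^2 mod 29 = 5^2 = 25
  bit 3 = 1: r = r^2 * 11 mod 29 = 25^2 * 11 = 16*11 = 2
  -> A = 2
B = 11^11 mod 29  (bits of 11 = 1011)
  bit 0 = 1: r = r^2 * 11 mod 29 = 1^2 * 11 = 1*11 = 11
  bit 1 = 0: r = r^2 mod 29 = 11^2 = 5
  bit 2 = 1: r = r^2 * 11 mod 29 = 5^2 * 11 = 25*11 = 14
  bit 3 = 1: r = r^2 * 11 mod 29 = 14^2 * 11 = 22*11 = 10
  -> B = 10
s = B^a = 10^9 mod 29  (bits of 9 = 1001)
  bit 0 = 1: r = r^2 * 10 mod 29 = 1^2 * 10 = 1*10 = 10
  bit 1 = 0: r = r^2 mod 29 = 10^2 = 13
  bit 2 = 0: r = r^2 mod 29 = 13^2 = 24
  bit 3 = 1: r = r^2 * 10 mod 29 = 24^2 * 10 = 25*10 = 18
  -> s = B^a = 18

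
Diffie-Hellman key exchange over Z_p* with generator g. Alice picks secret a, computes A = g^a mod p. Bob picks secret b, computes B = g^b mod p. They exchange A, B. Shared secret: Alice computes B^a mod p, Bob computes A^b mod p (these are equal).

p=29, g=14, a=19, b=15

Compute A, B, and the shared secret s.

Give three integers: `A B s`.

Answer: 10 15 19

Derivation:
A = 14^19 mod 29  (bits of 19 = 10011)
  bit 0 = 1: r = r^2 * 14 mod 29 = 1^2 * 14 = 1*14 = 14
  bit 1 = 0: r = r^2 mod 29 = 14^2 = 22
  bit 2 = 0: r = r^2 mod 29 = 22^2 = 20
  bit 3 = 1: r = r^2 * 14 mod 29 = 20^2 * 14 = 23*14 = 3
  bit 4 = 1: r = r^2 * 14 mod 29 = 3^2 * 14 = 9*14 = 10
  -> A = 10
B = 14^15 mod 29  (bits of 15 = 1111)
  bit 0 = 1: r = r^2 * 14 mod 29 = 1^2 * 14 = 1*14 = 14
  bit 1 = 1: r = r^2 * 14 mod 29 = 14^2 * 14 = 22*14 = 18
  bit 2 = 1: r = r^2 * 14 mod 29 = 18^2 * 14 = 5*14 = 12
  bit 3 = 1: r = r^2 * 14 mod 29 = 12^2 * 14 = 28*14 = 15
  -> B = 15
s = B^a = 15^19 mod 29  (bits of 19 = 10011)
  bit 0 = 1: r = r^2 * 15 mod 29 = 1^2 * 15 = 1*15 = 15
  bit 1 = 0: r = r^2 mod 29 = 15^2 = 22
  bit 2 = 0: r = r^2 mod 29 = 22^2 = 20
  bit 3 = 1: r = r^2 * 15 mod 29 = 20^2 * 15 = 23*15 = 26
  bit 4 = 1: r = r^2 * 15 mod 29 = 26^2 * 15 = 9*15 = 19
  -> s = B^a = 19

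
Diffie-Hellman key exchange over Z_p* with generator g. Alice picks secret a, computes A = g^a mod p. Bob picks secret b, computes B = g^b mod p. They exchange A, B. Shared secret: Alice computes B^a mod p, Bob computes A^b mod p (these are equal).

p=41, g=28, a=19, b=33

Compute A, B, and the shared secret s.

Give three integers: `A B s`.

A = 28^19 mod 41  (bits of 19 = 10011)
  bit 0 = 1: r = r^2 * 28 mod 41 = 1^2 * 28 = 1*28 = 28
  bit 1 = 0: r = r^2 mod 41 = 28^2 = 5
  bit 2 = 0: r = r^2 mod 41 = 5^2 = 25
  bit 3 = 1: r = r^2 * 28 mod 41 = 25^2 * 28 = 10*28 = 34
  bit 4 = 1: r = r^2 * 28 mod 41 = 34^2 * 28 = 8*28 = 19
  -> A = 19
B = 28^33 mod 41  (bits of 33 = 100001)
  bit 0 = 1: r = r^2 * 28 mod 41 = 1^2 * 28 = 1*28 = 28
  bit 1 = 0: r = r^2 mod 41 = 28^2 = 5
  bit 2 = 0: r = r^2 mod 41 = 5^2 = 25
  bit 3 = 0: r = r^2 mod 41 = 25^2 = 10
  bit 4 = 0: r = r^2 mod 41 = 10^2 = 18
  bit 5 = 1: r = r^2 * 28 mod 41 = 18^2 * 28 = 37*28 = 11
  -> B = 11
s = B^a = 11^19 mod 41  (bits of 19 = 10011)
  bit 0 = 1: r = r^2 * 11 mod 41 = 1^2 * 11 = 1*11 = 11
  bit 1 = 0: r = r^2 mod 41 = 11^2 = 39
  bit 2 = 0: r = r^2 mod 41 = 39^2 = 4
  bit 3 = 1: r = r^2 * 11 mod 41 = 4^2 * 11 = 16*11 = 12
  bit 4 = 1: r = r^2 * 11 mod 41 = 12^2 * 11 = 21*11 = 26
  -> s = B^a = 26

Answer: 19 11 26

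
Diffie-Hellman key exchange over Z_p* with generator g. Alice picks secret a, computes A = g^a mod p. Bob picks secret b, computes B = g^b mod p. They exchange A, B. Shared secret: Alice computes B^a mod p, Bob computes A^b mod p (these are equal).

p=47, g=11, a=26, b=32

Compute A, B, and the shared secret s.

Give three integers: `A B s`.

Answer: 32 9 24

Derivation:
A = 11^26 mod 47  (bits of 26 = 11010)
  bit 0 = 1: r = r^2 * 11 mod 47 = 1^2 * 11 = 1*11 = 11
  bit 1 = 1: r = r^2 * 11 mod 47 = 11^2 * 11 = 27*11 = 15
  bit 2 = 0: r = r^2 mod 47 = 15^2 = 37
  bit 3 = 1: r = r^2 * 11 mod 47 = 37^2 * 11 = 6*11 = 19
  bit 4 = 0: r = r^2 mod 47 = 19^2 = 32
  -> A = 32
B = 11^32 mod 47  (bits of 32 = 100000)
  bit 0 = 1: r = r^2 * 11 mod 47 = 1^2 * 11 = 1*11 = 11
  bit 1 = 0: r = r^2 mod 47 = 11^2 = 27
  bit 2 = 0: r = r^2 mod 47 = 27^2 = 24
  bit 3 = 0: r = r^2 mod 47 = 24^2 = 12
  bit 4 = 0: r = r^2 mod 47 = 12^2 = 3
  bit 5 = 0: r = r^2 mod 47 = 3^2 = 9
  -> B = 9
s = B^a = 9^26 mod 47  (bits of 26 = 11010)
  bit 0 = 1: r = r^2 * 9 mod 47 = 1^2 * 9 = 1*9 = 9
  bit 1 = 1: r = r^2 * 9 mod 47 = 9^2 * 9 = 34*9 = 24
  bit 2 = 0: r = r^2 mod 47 = 24^2 = 12
  bit 3 = 1: r = r^2 * 9 mod 47 = 12^2 * 9 = 3*9 = 27
  bit 4 = 0: r = r^2 mod 47 = 27^2 = 24
  -> s = B^a = 24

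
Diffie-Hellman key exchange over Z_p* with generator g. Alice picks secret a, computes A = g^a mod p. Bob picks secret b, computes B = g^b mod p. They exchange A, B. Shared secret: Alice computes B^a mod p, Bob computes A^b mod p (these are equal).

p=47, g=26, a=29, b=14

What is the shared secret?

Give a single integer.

Answer: 32

Derivation:
A = 26^29 mod 47  (bits of 29 = 11101)
  bit 0 = 1: r = r^2 * 26 mod 47 = 1^2 * 26 = 1*26 = 26
  bit 1 = 1: r = r^2 * 26 mod 47 = 26^2 * 26 = 18*26 = 45
  bit 2 = 1: r = r^2 * 26 mod 47 = 45^2 * 26 = 4*26 = 10
  bit 3 = 0: r = r^2 mod 47 = 10^2 = 6
  bit 4 = 1: r = r^2 * 26 mod 47 = 6^2 * 26 = 36*26 = 43
  -> A = 43
B = 26^14 mod 47  (bits of 14 = 1110)
  bit 0 = 1: r = r^2 * 26 mod 47 = 1^2 * 26 = 1*26 = 26
  bit 1 = 1: r = r^2 * 26 mod 47 = 26^2 * 26 = 18*26 = 45
  bit 2 = 1: r = r^2 * 26 mod 47 = 45^2 * 26 = 4*26 = 10
  bit 3 = 0: r = r^2 mod 47 = 10^2 = 6
  -> B = 6
s = B^a = 6^29 mod 47  (bits of 29 = 11101)
  bit 0 = 1: r = r^2 * 6 mod 47 = 1^2 * 6 = 1*6 = 6
  bit 1 = 1: r = r^2 * 6 mod 47 = 6^2 * 6 = 36*6 = 28
  bit 2 = 1: r = r^2 * 6 mod 47 = 28^2 * 6 = 32*6 = 4
  bit 3 = 0: r = r^2 mod 47 = 4^2 = 16
  bit 4 = 1: r = r^2 * 6 mod 47 = 16^2 * 6 = 21*6 = 32
  -> s = B^a = 32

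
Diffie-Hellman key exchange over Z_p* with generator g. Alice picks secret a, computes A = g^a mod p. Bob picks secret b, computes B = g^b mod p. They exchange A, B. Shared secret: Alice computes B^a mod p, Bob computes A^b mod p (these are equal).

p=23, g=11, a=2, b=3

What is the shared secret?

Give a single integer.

Answer: 9

Derivation:
A = 11^2 mod 23  (bits of 2 = 10)
  bit 0 = 1: r = r^2 * 11 mod 23 = 1^2 * 11 = 1*11 = 11
  bit 1 = 0: r = r^2 mod 23 = 11^2 = 6
  -> A = 6
B = 11^3 mod 23  (bits of 3 = 11)
  bit 0 = 1: r = r^2 * 11 mod 23 = 1^2 * 11 = 1*11 = 11
  bit 1 = 1: r = r^2 * 11 mod 23 = 11^2 * 11 = 6*11 = 20
  -> B = 20
s = B^a = 20^2 mod 23  (bits of 2 = 10)
  bit 0 = 1: r = r^2 * 20 mod 23 = 1^2 * 20 = 1*20 = 20
  bit 1 = 0: r = r^2 mod 23 = 20^2 = 9
  -> s = B^a = 9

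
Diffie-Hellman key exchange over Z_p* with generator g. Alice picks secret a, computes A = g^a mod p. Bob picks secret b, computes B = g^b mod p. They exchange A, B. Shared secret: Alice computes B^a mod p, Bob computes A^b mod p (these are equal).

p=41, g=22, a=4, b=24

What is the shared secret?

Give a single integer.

A = 22^4 mod 41  (bits of 4 = 100)
  bit 0 = 1: r = r^2 * 22 mod 41 = 1^2 * 22 = 1*22 = 22
  bit 1 = 0: r = r^2 mod 41 = 22^2 = 33
  bit 2 = 0: r = r^2 mod 41 = 33^2 = 23
  -> A = 23
B = 22^24 mod 41  (bits of 24 = 11000)
  bit 0 = 1: r = r^2 * 22 mod 41 = 1^2 * 22 = 1*22 = 22
  bit 1 = 1: r = r^2 * 22 mod 41 = 22^2 * 22 = 33*22 = 29
  bit 2 = 0: r = r^2 mod 41 = 29^2 = 21
  bit 3 = 0: r = r^2 mod 41 = 21^2 = 31
  bit 4 = 0: r = r^2 mod 41 = 31^2 = 18
  -> B = 18
s = B^a = 18^4 mod 41  (bits of 4 = 100)
  bit 0 = 1: r = r^2 * 18 mod 41 = 1^2 * 18 = 1*18 = 18
  bit 1 = 0: r = r^2 mod 41 = 18^2 = 37
  bit 2 = 0: r = r^2 mod 41 = 37^2 = 16
  -> s = B^a = 16

Answer: 16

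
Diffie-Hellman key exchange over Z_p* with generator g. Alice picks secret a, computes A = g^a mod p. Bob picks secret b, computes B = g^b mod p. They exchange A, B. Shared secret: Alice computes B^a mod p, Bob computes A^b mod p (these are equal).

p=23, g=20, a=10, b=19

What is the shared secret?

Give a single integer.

Answer: 4

Derivation:
A = 20^10 mod 23  (bits of 10 = 1010)
  bit 0 = 1: r = r^2 * 20 mod 23 = 1^2 * 20 = 1*20 = 20
  bit 1 = 0: r = r^2 mod 23 = 20^2 = 9
  bit 2 = 1: r = r^2 * 20 mod 23 = 9^2 * 20 = 12*20 = 10
  bit 3 = 0: r = r^2 mod 23 = 10^2 = 8
  -> A = 8
B = 20^19 mod 23  (bits of 19 = 10011)
  bit 0 = 1: r = r^2 * 20 mod 23 = 1^2 * 20 = 1*20 = 20
  bit 1 = 0: r = r^2 mod 23 = 20^2 = 9
  bit 2 = 0: r = r^2 mod 23 = 9^2 = 12
  bit 3 = 1: r = r^2 * 20 mod 23 = 12^2 * 20 = 6*20 = 5
  bit 4 = 1: r = r^2 * 20 mod 23 = 5^2 * 20 = 2*20 = 17
  -> B = 17
s = B^a = 17^10 mod 23  (bits of 10 = 1010)
  bit 0 = 1: r = r^2 * 17 mod 23 = 1^2 * 17 = 1*17 = 17
  bit 1 = 0: r = r^2 mod 23 = 17^2 = 13
  bit 2 = 1: r = r^2 * 17 mod 23 = 13^2 * 17 = 8*17 = 21
  bit 3 = 0: r = r^2 mod 23 = 21^2 = 4
  -> s = B^a = 4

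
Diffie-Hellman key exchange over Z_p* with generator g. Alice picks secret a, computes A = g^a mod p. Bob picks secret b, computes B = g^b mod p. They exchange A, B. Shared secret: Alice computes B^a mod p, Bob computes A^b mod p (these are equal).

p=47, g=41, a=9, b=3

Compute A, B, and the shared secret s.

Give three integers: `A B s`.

Answer: 44 19 20

Derivation:
A = 41^9 mod 47  (bits of 9 = 1001)
  bit 0 = 1: r = r^2 * 41 mod 47 = 1^2 * 41 = 1*41 = 41
  bit 1 = 0: r = r^2 mod 47 = 41^2 = 36
  bit 2 = 0: r = r^2 mod 47 = 36^2 = 27
  bit 3 = 1: r = r^2 * 41 mod 47 = 27^2 * 41 = 24*41 = 44
  -> A = 44
B = 41^3 mod 47  (bits of 3 = 11)
  bit 0 = 1: r = r^2 * 41 mod 47 = 1^2 * 41 = 1*41 = 41
  bit 1 = 1: r = r^2 * 41 mod 47 = 41^2 * 41 = 36*41 = 19
  -> B = 19
s = B^a = 19^9 mod 47  (bits of 9 = 1001)
  bit 0 = 1: r = r^2 * 19 mod 47 = 1^2 * 19 = 1*19 = 19
  bit 1 = 0: r = r^2 mod 47 = 19^2 = 32
  bit 2 = 0: r = r^2 mod 47 = 32^2 = 37
  bit 3 = 1: r = r^2 * 19 mod 47 = 37^2 * 19 = 6*19 = 20
  -> s = B^a = 20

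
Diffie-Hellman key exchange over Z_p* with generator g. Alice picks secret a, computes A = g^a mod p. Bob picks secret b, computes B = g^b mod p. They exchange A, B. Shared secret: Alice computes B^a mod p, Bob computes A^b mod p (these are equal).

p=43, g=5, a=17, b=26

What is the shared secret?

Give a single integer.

Answer: 38

Derivation:
A = 5^17 mod 43  (bits of 17 = 10001)
  bit 0 = 1: r = r^2 * 5 mod 43 = 1^2 * 5 = 1*5 = 5
  bit 1 = 0: r = r^2 mod 43 = 5^2 = 25
  bit 2 = 0: r = r^2 mod 43 = 25^2 = 23
  bit 3 = 0: r = r^2 mod 43 = 23^2 = 13
  bit 4 = 1: r = r^2 * 5 mod 43 = 13^2 * 5 = 40*5 = 28
  -> A = 28
B = 5^26 mod 43  (bits of 26 = 11010)
  bit 0 = 1: r = r^2 * 5 mod 43 = 1^2 * 5 = 1*5 = 5
  bit 1 = 1: r = r^2 * 5 mod 43 = 5^2 * 5 = 25*5 = 39
  bit 2 = 0: r = r^2 mod 43 = 39^2 = 16
  bit 3 = 1: r = r^2 * 5 mod 43 = 16^2 * 5 = 41*5 = 33
  bit 4 = 0: r = r^2 mod 43 = 33^2 = 14
  -> B = 14
s = B^a = 14^17 mod 43  (bits of 17 = 10001)
  bit 0 = 1: r = r^2 * 14 mod 43 = 1^2 * 14 = 1*14 = 14
  bit 1 = 0: r = r^2 mod 43 = 14^2 = 24
  bit 2 = 0: r = r^2 mod 43 = 24^2 = 17
  bit 3 = 0: r = r^2 mod 43 = 17^2 = 31
  bit 4 = 1: r = r^2 * 14 mod 43 = 31^2 * 14 = 15*14 = 38
  -> s = B^a = 38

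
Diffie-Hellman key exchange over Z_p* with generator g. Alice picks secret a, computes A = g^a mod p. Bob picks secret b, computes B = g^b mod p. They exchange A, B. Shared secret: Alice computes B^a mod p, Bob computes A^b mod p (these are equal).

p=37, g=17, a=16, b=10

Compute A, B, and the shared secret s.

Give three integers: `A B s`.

A = 17^16 mod 37  (bits of 16 = 10000)
  bit 0 = 1: r = r^2 * 17 mod 37 = 1^2 * 17 = 1*17 = 17
  bit 1 = 0: r = r^2 mod 37 = 17^2 = 30
  bit 2 = 0: r = r^2 mod 37 = 30^2 = 12
  bit 3 = 0: r = r^2 mod 37 = 12^2 = 33
  bit 4 = 0: r = r^2 mod 37 = 33^2 = 16
  -> A = 16
B = 17^10 mod 37  (bits of 10 = 1010)
  bit 0 = 1: r = r^2 * 17 mod 37 = 1^2 * 17 = 1*17 = 17
  bit 1 = 0: r = r^2 mod 37 = 17^2 = 30
  bit 2 = 1: r = r^2 * 17 mod 37 = 30^2 * 17 = 12*17 = 19
  bit 3 = 0: r = r^2 mod 37 = 19^2 = 28
  -> B = 28
s = B^a = 28^16 mod 37  (bits of 16 = 10000)
  bit 0 = 1: r = r^2 * 28 mod 37 = 1^2 * 28 = 1*28 = 28
  bit 1 = 0: r = r^2 mod 37 = 28^2 = 7
  bit 2 = 0: r = r^2 mod 37 = 7^2 = 12
  bit 3 = 0: r = r^2 mod 37 = 12^2 = 33
  bit 4 = 0: r = r^2 mod 37 = 33^2 = 16
  -> s = B^a = 16

Answer: 16 28 16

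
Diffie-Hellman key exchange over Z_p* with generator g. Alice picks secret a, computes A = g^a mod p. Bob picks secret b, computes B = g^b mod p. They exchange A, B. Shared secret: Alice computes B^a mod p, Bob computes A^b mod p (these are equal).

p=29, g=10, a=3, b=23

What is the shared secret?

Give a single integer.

Answer: 26

Derivation:
A = 10^3 mod 29  (bits of 3 = 11)
  bit 0 = 1: r = r^2 * 10 mod 29 = 1^2 * 10 = 1*10 = 10
  bit 1 = 1: r = r^2 * 10 mod 29 = 10^2 * 10 = 13*10 = 14
  -> A = 14
B = 10^23 mod 29  (bits of 23 = 10111)
  bit 0 = 1: r = r^2 * 10 mod 29 = 1^2 * 10 = 1*10 = 10
  bit 1 = 0: r = r^2 mod 29 = 10^2 = 13
  bit 2 = 1: r = r^2 * 10 mod 29 = 13^2 * 10 = 24*10 = 8
  bit 3 = 1: r = r^2 * 10 mod 29 = 8^2 * 10 = 6*10 = 2
  bit 4 = 1: r = r^2 * 10 mod 29 = 2^2 * 10 = 4*10 = 11
  -> B = 11
s = B^a = 11^3 mod 29  (bits of 3 = 11)
  bit 0 = 1: r = r^2 * 11 mod 29 = 1^2 * 11 = 1*11 = 11
  bit 1 = 1: r = r^2 * 11 mod 29 = 11^2 * 11 = 5*11 = 26
  -> s = B^a = 26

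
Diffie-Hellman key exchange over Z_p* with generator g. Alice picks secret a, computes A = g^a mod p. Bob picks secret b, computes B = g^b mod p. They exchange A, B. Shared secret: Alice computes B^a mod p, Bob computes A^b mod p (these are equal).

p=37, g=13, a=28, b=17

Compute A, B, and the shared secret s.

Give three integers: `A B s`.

Answer: 33 17 9

Derivation:
A = 13^28 mod 37  (bits of 28 = 11100)
  bit 0 = 1: r = r^2 * 13 mod 37 = 1^2 * 13 = 1*13 = 13
  bit 1 = 1: r = r^2 * 13 mod 37 = 13^2 * 13 = 21*13 = 14
  bit 2 = 1: r = r^2 * 13 mod 37 = 14^2 * 13 = 11*13 = 32
  bit 3 = 0: r = r^2 mod 37 = 32^2 = 25
  bit 4 = 0: r = r^2 mod 37 = 25^2 = 33
  -> A = 33
B = 13^17 mod 37  (bits of 17 = 10001)
  bit 0 = 1: r = r^2 * 13 mod 37 = 1^2 * 13 = 1*13 = 13
  bit 1 = 0: r = r^2 mod 37 = 13^2 = 21
  bit 2 = 0: r = r^2 mod 37 = 21^2 = 34
  bit 3 = 0: r = r^2 mod 37 = 34^2 = 9
  bit 4 = 1: r = r^2 * 13 mod 37 = 9^2 * 13 = 7*13 = 17
  -> B = 17
s = B^a = 17^28 mod 37  (bits of 28 = 11100)
  bit 0 = 1: r = r^2 * 17 mod 37 = 1^2 * 17 = 1*17 = 17
  bit 1 = 1: r = r^2 * 17 mod 37 = 17^2 * 17 = 30*17 = 29
  bit 2 = 1: r = r^2 * 17 mod 37 = 29^2 * 17 = 27*17 = 15
  bit 3 = 0: r = r^2 mod 37 = 15^2 = 3
  bit 4 = 0: r = r^2 mod 37 = 3^2 = 9
  -> s = B^a = 9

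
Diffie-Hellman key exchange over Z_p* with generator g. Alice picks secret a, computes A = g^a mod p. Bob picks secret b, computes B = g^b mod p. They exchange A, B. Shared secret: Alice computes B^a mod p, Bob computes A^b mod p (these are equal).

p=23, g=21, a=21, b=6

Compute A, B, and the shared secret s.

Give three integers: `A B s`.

A = 21^21 mod 23  (bits of 21 = 10101)
  bit 0 = 1: r = r^2 * 21 mod 23 = 1^2 * 21 = 1*21 = 21
  bit 1 = 0: r = r^2 mod 23 = 21^2 = 4
  bit 2 = 1: r = r^2 * 21 mod 23 = 4^2 * 21 = 16*21 = 14
  bit 3 = 0: r = r^2 mod 23 = 14^2 = 12
  bit 4 = 1: r = r^2 * 21 mod 23 = 12^2 * 21 = 6*21 = 11
  -> A = 11
B = 21^6 mod 23  (bits of 6 = 110)
  bit 0 = 1: r = r^2 * 21 mod 23 = 1^2 * 21 = 1*21 = 21
  bit 1 = 1: r = r^2 * 21 mod 23 = 21^2 * 21 = 4*21 = 15
  bit 2 = 0: r = r^2 mod 23 = 15^2 = 18
  -> B = 18
s = B^a = 18^21 mod 23  (bits of 21 = 10101)
  bit 0 = 1: r = r^2 * 18 mod 23 = 1^2 * 18 = 1*18 = 18
  bit 1 = 0: r = r^2 mod 23 = 18^2 = 2
  bit 2 = 1: r = r^2 * 18 mod 23 = 2^2 * 18 = 4*18 = 3
  bit 3 = 0: r = r^2 mod 23 = 3^2 = 9
  bit 4 = 1: r = r^2 * 18 mod 23 = 9^2 * 18 = 12*18 = 9
  -> s = B^a = 9

Answer: 11 18 9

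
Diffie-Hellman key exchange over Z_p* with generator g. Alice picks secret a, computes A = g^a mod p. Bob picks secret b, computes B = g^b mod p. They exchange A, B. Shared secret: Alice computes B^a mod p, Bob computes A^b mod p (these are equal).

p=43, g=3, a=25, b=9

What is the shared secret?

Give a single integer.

A = 3^25 mod 43  (bits of 25 = 11001)
  bit 0 = 1: r = r^2 * 3 mod 43 = 1^2 * 3 = 1*3 = 3
  bit 1 = 1: r = r^2 * 3 mod 43 = 3^2 * 3 = 9*3 = 27
  bit 2 = 0: r = r^2 mod 43 = 27^2 = 41
  bit 3 = 0: r = r^2 mod 43 = 41^2 = 4
  bit 4 = 1: r = r^2 * 3 mod 43 = 4^2 * 3 = 16*3 = 5
  -> A = 5
B = 3^9 mod 43  (bits of 9 = 1001)
  bit 0 = 1: r = r^2 * 3 mod 43 = 1^2 * 3 = 1*3 = 3
  bit 1 = 0: r = r^2 mod 43 = 3^2 = 9
  bit 2 = 0: r = r^2 mod 43 = 9^2 = 38
  bit 3 = 1: r = r^2 * 3 mod 43 = 38^2 * 3 = 25*3 = 32
  -> B = 32
s = B^a = 32^25 mod 43  (bits of 25 = 11001)
  bit 0 = 1: r = r^2 * 32 mod 43 = 1^2 * 32 = 1*32 = 32
  bit 1 = 1: r = r^2 * 32 mod 43 = 32^2 * 32 = 35*32 = 2
  bit 2 = 0: r = r^2 mod 43 = 2^2 = 4
  bit 3 = 0: r = r^2 mod 43 = 4^2 = 16
  bit 4 = 1: r = r^2 * 32 mod 43 = 16^2 * 32 = 41*32 = 22
  -> s = B^a = 22

Answer: 22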